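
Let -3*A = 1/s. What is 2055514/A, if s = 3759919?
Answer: -23185698430098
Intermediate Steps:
A = -1/11279757 (A = -⅓/3759919 = -⅓*1/3759919 = -1/11279757 ≈ -8.8654e-8)
2055514/A = 2055514/(-1/11279757) = 2055514*(-11279757) = -23185698430098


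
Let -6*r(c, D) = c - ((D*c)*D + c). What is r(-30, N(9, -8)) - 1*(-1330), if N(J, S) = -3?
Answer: 1285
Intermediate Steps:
r(c, D) = c*D²/6 (r(c, D) = -(c - ((D*c)*D + c))/6 = -(c - (c*D² + c))/6 = -(c - (c + c*D²))/6 = -(c + (-c - c*D²))/6 = -(-1)*c*D²/6 = c*D²/6)
r(-30, N(9, -8)) - 1*(-1330) = (⅙)*(-30)*(-3)² - 1*(-1330) = (⅙)*(-30)*9 + 1330 = -45 + 1330 = 1285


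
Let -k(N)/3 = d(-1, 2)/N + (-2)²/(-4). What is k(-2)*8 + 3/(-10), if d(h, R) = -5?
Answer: -363/10 ≈ -36.300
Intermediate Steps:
k(N) = 3 + 15/N (k(N) = -3*(-5/N + (-2)²/(-4)) = -3*(-5/N + 4*(-¼)) = -3*(-5/N - 1) = -3*(-1 - 5/N) = 3 + 15/N)
k(-2)*8 + 3/(-10) = (3 + 15/(-2))*8 + 3/(-10) = (3 + 15*(-½))*8 + 3*(-⅒) = (3 - 15/2)*8 - 3/10 = -9/2*8 - 3/10 = -36 - 3/10 = -363/10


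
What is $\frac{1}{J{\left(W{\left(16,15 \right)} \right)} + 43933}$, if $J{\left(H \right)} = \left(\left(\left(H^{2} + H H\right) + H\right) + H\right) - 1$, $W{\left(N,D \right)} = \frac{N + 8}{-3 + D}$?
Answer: $\frac{1}{43944} \approx 2.2756 \cdot 10^{-5}$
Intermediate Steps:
$W{\left(N,D \right)} = \frac{8 + N}{-3 + D}$
$J{\left(H \right)} = -1 + 2 H + 2 H^{2}$ ($J{\left(H \right)} = \left(\left(\left(H^{2} + H^{2}\right) + H\right) + H\right) - 1 = \left(\left(2 H^{2} + H\right) + H\right) - 1 = \left(\left(H + 2 H^{2}\right) + H\right) - 1 = \left(2 H + 2 H^{2}\right) - 1 = -1 + 2 H + 2 H^{2}$)
$\frac{1}{J{\left(W{\left(16,15 \right)} \right)} + 43933} = \frac{1}{\left(-1 + 2 \frac{8 + 16}{-3 + 15} + 2 \left(\frac{8 + 16}{-3 + 15}\right)^{2}\right) + 43933} = \frac{1}{\left(-1 + 2 \cdot \frac{1}{12} \cdot 24 + 2 \left(\frac{1}{12} \cdot 24\right)^{2}\right) + 43933} = \frac{1}{\left(-1 + 2 \cdot 2 + 2 \cdot 2^{2}\right) + 43933} = \frac{1}{\left(-1 + 4 + 2 \cdot 4\right) + 43933} = \frac{1}{\left(-1 + 4 + 8\right) + 43933} = \frac{1}{11 + 43933} = \frac{1}{43944}$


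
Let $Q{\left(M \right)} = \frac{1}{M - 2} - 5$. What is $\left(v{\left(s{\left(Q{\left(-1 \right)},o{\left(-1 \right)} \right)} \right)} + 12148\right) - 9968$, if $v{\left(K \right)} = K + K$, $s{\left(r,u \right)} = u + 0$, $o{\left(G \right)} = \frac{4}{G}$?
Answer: $2172$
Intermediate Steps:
$Q{\left(M \right)} = -5 + \frac{1}{-2 + M}$ ($Q{\left(M \right)} = \frac{1}{-2 + M} - 5 = -5 + \frac{1}{-2 + M}$)
$s{\left(r,u \right)} = u$
$v{\left(K \right)} = 2 K$
$\left(v{\left(s{\left(Q{\left(-1 \right)},o{\left(-1 \right)} \right)} \right)} + 12148\right) - 9968 = \left(2 \frac{4}{-1} + 12148\right) - 9968 = \left(2 \cdot 4 \left(-1\right) + 12148\right) - 9968 = \left(2 \left(-4\right) + 12148\right) - 9968 = \left(-8 + 12148\right) - 9968 = 12140 - 9968 = 2172$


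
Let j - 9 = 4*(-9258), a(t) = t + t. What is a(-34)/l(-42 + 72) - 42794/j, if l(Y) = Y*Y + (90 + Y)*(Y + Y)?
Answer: 28676153/24990525 ≈ 1.1475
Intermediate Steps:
a(t) = 2*t
j = -37023 (j = 9 + 4*(-9258) = 9 - 37032 = -37023)
l(Y) = Y**2 + 2*Y*(90 + Y) (l(Y) = Y**2 + (90 + Y)*(2*Y) = Y**2 + 2*Y*(90 + Y))
a(-34)/l(-42 + 72) - 42794/j = (2*(-34))/((3*(-42 + 72)*(60 + (-42 + 72)))) - 42794/(-37023) = -68*1/(90*(60 + 30)) - 42794*(-1/37023) = -68/(3*30*90) + 42794/37023 = -68/8100 + 42794/37023 = -68*1/8100 + 42794/37023 = -17/2025 + 42794/37023 = 28676153/24990525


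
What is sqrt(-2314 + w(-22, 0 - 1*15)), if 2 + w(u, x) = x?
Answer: 3*I*sqrt(259) ≈ 48.28*I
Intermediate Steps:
w(u, x) = -2 + x
sqrt(-2314 + w(-22, 0 - 1*15)) = sqrt(-2314 + (-2 + (0 - 1*15))) = sqrt(-2314 + (-2 + (0 - 15))) = sqrt(-2314 + (-2 - 15)) = sqrt(-2314 - 17) = sqrt(-2331) = 3*I*sqrt(259)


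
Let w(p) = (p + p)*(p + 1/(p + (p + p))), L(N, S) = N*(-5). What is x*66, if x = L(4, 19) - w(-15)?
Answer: -31064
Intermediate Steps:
L(N, S) = -5*N
w(p) = 2*p*(p + 1/(3*p)) (w(p) = (2*p)*(p + 1/(p + 2*p)) = (2*p)*(p + 1/(3*p)) = 2*p*(p + 1/(3*p)))
x = -1412/3 (x = -5*4 - (⅔ + 2*(-15)²) = -20 - (⅔ + 2*225) = -20 - (⅔ + 450) = -20 - 1*1352/3 = -20 - 1352/3 = -1412/3 ≈ -470.67)
x*66 = -1412/3*66 = -31064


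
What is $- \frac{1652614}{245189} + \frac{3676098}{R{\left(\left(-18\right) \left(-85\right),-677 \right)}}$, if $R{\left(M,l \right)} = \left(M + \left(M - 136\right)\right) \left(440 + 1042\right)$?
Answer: $- \frac{1043340971905}{177082361092} \approx -5.8918$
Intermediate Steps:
$R{\left(M,l \right)} = -201552 + 2964 M$ ($R{\left(M,l \right)} = \left(M + \left(-136 + M\right)\right) 1482 = \left(-136 + 2 M\right) 1482 = -201552 + 2964 M$)
$- \frac{1652614}{245189} + \frac{3676098}{R{\left(\left(-18\right) \left(-85\right),-677 \right)}} = - \frac{1652614}{245189} + \frac{3676098}{-201552 + 2964 \left(\left(-18\right) \left(-85\right)\right)} = \left(-1652614\right) \frac{1}{245189} + \frac{3676098}{-201552 + 2964 \cdot 1530} = - \frac{1652614}{245189} + \frac{3676098}{-201552 + 4534920} = - \frac{1652614}{245189} + \frac{3676098}{4333368} = - \frac{1652614}{245189} + 3676098 \cdot \frac{1}{4333368} = - \frac{1652614}{245189} + \frac{612683}{722228} = - \frac{1043340971905}{177082361092}$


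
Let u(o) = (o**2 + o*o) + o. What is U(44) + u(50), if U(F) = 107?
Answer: 5157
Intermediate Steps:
u(o) = o + 2*o**2 (u(o) = (o**2 + o**2) + o = 2*o**2 + o = o + 2*o**2)
U(44) + u(50) = 107 + 50*(1 + 2*50) = 107 + 50*(1 + 100) = 107 + 50*101 = 107 + 5050 = 5157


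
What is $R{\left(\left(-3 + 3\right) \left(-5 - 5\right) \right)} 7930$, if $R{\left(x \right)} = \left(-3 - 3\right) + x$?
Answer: $-47580$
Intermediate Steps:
$R{\left(x \right)} = -6 + x$
$R{\left(\left(-3 + 3\right) \left(-5 - 5\right) \right)} 7930 = \left(-6 + \left(-3 + 3\right) \left(-5 - 5\right)\right) 7930 = \left(-6 + 0 \left(-10\right)\right) 7930 = \left(-6 + 0\right) 7930 = \left(-6\right) 7930 = -47580$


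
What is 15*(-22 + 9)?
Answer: -195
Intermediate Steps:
15*(-22 + 9) = 15*(-13) = -195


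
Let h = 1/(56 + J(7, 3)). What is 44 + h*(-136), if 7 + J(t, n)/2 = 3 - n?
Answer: 856/21 ≈ 40.762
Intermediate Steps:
J(t, n) = -8 - 2*n (J(t, n) = -14 + 2*(3 - n) = -14 + (6 - 2*n) = -8 - 2*n)
h = 1/42 (h = 1/(56 + (-8 - 2*3)) = 1/(56 + (-8 - 6)) = 1/(56 - 14) = 1/42 ≈ 0.023810)
44 + h*(-136) = 44 + (1/42)*(-136) = 44 - 68/21 = 856/21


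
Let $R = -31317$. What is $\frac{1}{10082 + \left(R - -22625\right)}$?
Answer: $\frac{1}{1390} \approx 0.00071942$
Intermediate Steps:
$\frac{1}{10082 + \left(R - -22625\right)} = \frac{1}{10082 - 8692} = \frac{1}{1390}$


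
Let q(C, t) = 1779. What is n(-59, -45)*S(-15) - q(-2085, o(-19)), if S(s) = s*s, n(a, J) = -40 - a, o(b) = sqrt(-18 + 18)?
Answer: 2496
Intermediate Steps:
o(b) = 0 (o(b) = sqrt(0) = 0)
S(s) = s**2
n(-59, -45)*S(-15) - q(-2085, o(-19)) = (-40 - 1*(-59))*(-15)**2 - 1*1779 = (-40 + 59)*225 - 1779 = 19*225 - 1779 = 4275 - 1779 = 2496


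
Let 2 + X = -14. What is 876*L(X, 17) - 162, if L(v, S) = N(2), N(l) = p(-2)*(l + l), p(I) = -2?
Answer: -7170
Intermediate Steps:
X = -16 (X = -2 - 14 = -16)
N(l) = -4*l (N(l) = -2*(l + l) = -4*l)
L(v, S) = -8 (L(v, S) = -4*2 = -8)
876*L(X, 17) - 162 = 876*(-8) - 162 = -7008 - 162 = -7170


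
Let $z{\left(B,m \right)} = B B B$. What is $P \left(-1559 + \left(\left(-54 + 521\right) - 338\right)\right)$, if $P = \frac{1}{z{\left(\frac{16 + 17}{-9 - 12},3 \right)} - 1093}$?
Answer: $\frac{49049}{37623} \approx 1.3037$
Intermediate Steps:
$z{\left(B,m \right)} = B^{3}$ ($z{\left(B,m \right)} = B^{2} B = B^{3}$)
$P = - \frac{343}{376230}$ ($P = \frac{1}{\left(\frac{16 + 17}{-9 - 12}\right)^{3} - 1093} = \frac{1}{\left(\frac{33}{-21}\right)^{3} - 1093} = \frac{1}{\left(33 \left(- \frac{1}{21}\right)\right)^{3} - 1093} = \frac{1}{\left(- \frac{11}{7}\right)^{3} - 1093} = \frac{1}{- \frac{1331}{343} - 1093} = \frac{1}{- \frac{376230}{343}} = - \frac{343}{376230} \approx -0.00091168$)
$P \left(-1559 + \left(\left(-54 + 521\right) - 338\right)\right) = - \frac{343 \left(-1559 + \left(\left(-54 + 521\right) - 338\right)\right)}{376230} = - \frac{343 \left(-1559 + \left(467 - 338\right)\right)}{376230} = - \frac{343 \left(-1559 + 129\right)}{376230} = \left(- \frac{343}{376230}\right) \left(-1430\right) = \frac{49049}{37623}$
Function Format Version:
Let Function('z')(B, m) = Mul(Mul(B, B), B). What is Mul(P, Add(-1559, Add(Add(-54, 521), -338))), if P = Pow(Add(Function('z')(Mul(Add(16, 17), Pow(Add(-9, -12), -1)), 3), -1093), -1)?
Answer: Rational(49049, 37623) ≈ 1.3037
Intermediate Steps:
Function('z')(B, m) = Pow(B, 3) (Function('z')(B, m) = Mul(Pow(B, 2), B) = Pow(B, 3))
P = Rational(-343, 376230) (P = Pow(Add(Pow(Mul(Add(16, 17), Pow(Add(-9, -12), -1)), 3), -1093), -1) = Pow(Add(Pow(Mul(33, Pow(-21, -1)), 3), -1093), -1) = Pow(Add(Pow(Mul(33, Rational(-1, 21)), 3), -1093), -1) = Pow(Add(Pow(Rational(-11, 7), 3), -1093), -1) = Pow(Add(Rational(-1331, 343), -1093), -1) = Pow(Rational(-376230, 343), -1) = Rational(-343, 376230) ≈ -0.00091168)
Mul(P, Add(-1559, Add(Add(-54, 521), -338))) = Mul(Rational(-343, 376230), Add(-1559, Add(Add(-54, 521), -338))) = Mul(Rational(-343, 376230), Add(-1559, Add(467, -338))) = Mul(Rational(-343, 376230), Add(-1559, 129)) = Mul(Rational(-343, 376230), -1430) = Rational(49049, 37623)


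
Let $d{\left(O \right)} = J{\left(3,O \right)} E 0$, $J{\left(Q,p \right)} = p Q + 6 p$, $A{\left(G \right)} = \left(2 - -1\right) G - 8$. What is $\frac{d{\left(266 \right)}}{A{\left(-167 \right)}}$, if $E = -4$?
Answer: $0$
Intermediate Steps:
$A{\left(G \right)} = -8 + 3 G$ ($A{\left(G \right)} = \left(2 + 1\right) G - 8 = 3 G - 8 = -8 + 3 G$)
$J{\left(Q,p \right)} = 6 p + Q p$ ($J{\left(Q,p \right)} = Q p + 6 p = 6 p + Q p$)
$d{\left(O \right)} = 0$ ($d{\left(O \right)} = O \left(6 + 3\right) \left(-4\right) 0 = O 9 \left(-4\right) 0 = 9 O \left(-4\right) 0 = - 36 O 0 = 0$)
$\frac{d{\left(266 \right)}}{A{\left(-167 \right)}} = \frac{0}{-8 + 3 \left(-167\right)} = \frac{0}{-8 - 501} = \frac{0}{-509} = 0 \left(- \frac{1}{509}\right) = 0$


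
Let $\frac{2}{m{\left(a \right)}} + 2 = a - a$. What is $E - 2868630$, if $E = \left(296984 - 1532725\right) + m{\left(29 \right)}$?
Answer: $-4104372$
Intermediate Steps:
$m{\left(a \right)} = -1$ ($m{\left(a \right)} = \frac{2}{-2 + \left(a - a\right)} = \frac{2}{-2 + 0} = \frac{2}{-2} = 2 \left(- \frac{1}{2}\right) = -1$)
$E = -1235742$ ($E = \left(296984 - 1532725\right) - 1 = -1235741 - 1 = -1235742$)
$E - 2868630 = -1235742 - 2868630 = -4104372$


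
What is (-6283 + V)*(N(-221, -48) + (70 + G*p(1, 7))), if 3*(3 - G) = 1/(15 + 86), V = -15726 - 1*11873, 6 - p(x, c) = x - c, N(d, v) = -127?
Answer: 71999250/101 ≈ 7.1286e+5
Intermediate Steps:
p(x, c) = 6 + c - x (p(x, c) = 6 - (x - c) = 6 + (c - x) = 6 + c - x)
V = -27599 (V = -15726 - 11873 = -27599)
G = 908/303 (G = 3 - 1/(3*(15 + 86)) = 3 - ⅓/101 = 3 - ⅓*1/101 = 3 - 1/303 = 908/303 ≈ 2.9967)
(-6283 + V)*(N(-221, -48) + (70 + G*p(1, 7))) = (-6283 - 27599)*(-127 + (70 + 908*(6 + 7 - 1*1)/303)) = -33882*(-127 + (70 + 908*(6 + 7 - 1)/303)) = -33882*(-127 + (70 + (908/303)*12)) = -33882*(-127 + (70 + 3632/101)) = -33882*(-127 + 10702/101) = -33882*(-2125/101) = 71999250/101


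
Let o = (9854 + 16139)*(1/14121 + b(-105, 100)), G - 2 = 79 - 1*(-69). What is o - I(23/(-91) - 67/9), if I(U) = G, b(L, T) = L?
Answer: -38542043222/14121 ≈ -2.7294e+6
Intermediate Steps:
G = 150 (G = 2 + (79 - 1*(-69)) = 2 + (79 + 69) = 2 + 148 = 150)
I(U) = 150
o = -38539925072/14121 (o = (9854 + 16139)*(1/14121 - 105) = 25993*(1/14121 - 105) = 25993*(-1482704/14121) = -38539925072/14121 ≈ -2.7293e+6)
o - I(23/(-91) - 67/9) = -38539925072/14121 - 1*150 = -38539925072/14121 - 150 = -38542043222/14121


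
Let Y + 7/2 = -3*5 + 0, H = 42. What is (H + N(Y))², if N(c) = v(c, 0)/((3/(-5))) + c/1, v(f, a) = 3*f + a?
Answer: 13456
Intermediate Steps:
Y = -37/2 (Y = -7/2 + (-3*5 + 0) = -7/2 + (-15 + 0) = -7/2 - 15 = -37/2 ≈ -18.500)
v(f, a) = a + 3*f
N(c) = -4*c (N(c) = (0 + 3*c)/((3/(-5))) + c/1 = (3*c)/((3*(-⅕))) + c*1 = (3*c)/(-⅗) + c = (3*c)*(-5/3) + c = -5*c + c = -4*c)
(H + N(Y))² = (42 - 4*(-37/2))² = (42 + 74)² = 116² = 13456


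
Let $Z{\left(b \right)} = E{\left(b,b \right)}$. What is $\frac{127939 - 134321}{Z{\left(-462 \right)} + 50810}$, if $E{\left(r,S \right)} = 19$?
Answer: $- \frac{6382}{50829} \approx -0.12556$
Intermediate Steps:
$Z{\left(b \right)} = 19$
$\frac{127939 - 134321}{Z{\left(-462 \right)} + 50810} = \frac{127939 - 134321}{19 + 50810} = - \frac{6382}{50829}$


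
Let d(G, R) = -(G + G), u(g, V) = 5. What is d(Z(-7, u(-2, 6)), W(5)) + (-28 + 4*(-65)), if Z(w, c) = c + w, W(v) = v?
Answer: -284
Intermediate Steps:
d(G, R) = -2*G
d(Z(-7, u(-2, 6)), W(5)) + (-28 + 4*(-65)) = -2*(5 - 7) + (-28 + 4*(-65)) = -2*(-2) + (-28 - 260) = 4 - 288 = -284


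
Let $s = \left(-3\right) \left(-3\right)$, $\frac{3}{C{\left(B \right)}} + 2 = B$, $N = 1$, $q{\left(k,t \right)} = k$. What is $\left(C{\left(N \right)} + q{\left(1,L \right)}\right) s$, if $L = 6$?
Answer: $-18$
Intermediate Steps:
$C{\left(B \right)} = \frac{3}{-2 + B}$
$s = 9$
$\left(C{\left(N \right)} + q{\left(1,L \right)}\right) s = \left(\frac{3}{-2 + 1} + 1\right) 9 = \left(\frac{3}{-1} + 1\right) 9 = \left(3 \left(-1\right) + 1\right) 9 = \left(-3 + 1\right) 9 = \left(-2\right) 9 = -18$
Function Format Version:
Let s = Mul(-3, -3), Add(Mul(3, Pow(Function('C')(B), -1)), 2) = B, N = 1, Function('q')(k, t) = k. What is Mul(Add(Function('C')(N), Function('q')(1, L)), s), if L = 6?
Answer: -18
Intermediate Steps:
Function('C')(B) = Mul(3, Pow(Add(-2, B), -1))
s = 9
Mul(Add(Function('C')(N), Function('q')(1, L)), s) = Mul(Add(Mul(3, Pow(Add(-2, 1), -1)), 1), 9) = Mul(Add(Mul(3, Pow(-1, -1)), 1), 9) = Mul(Add(Mul(3, -1), 1), 9) = Mul(Add(-3, 1), 9) = Mul(-2, 9) = -18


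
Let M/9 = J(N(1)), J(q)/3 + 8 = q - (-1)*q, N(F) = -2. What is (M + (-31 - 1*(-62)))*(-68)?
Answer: 19924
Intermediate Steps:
J(q) = -24 + 6*q (J(q) = -24 + 3*(q - (-1)*q) = -24 + 3*(q + q) = -24 + 3*(2*q) = -24 + 6*q)
M = -324 (M = 9*(-24 + 6*(-2)) = 9*(-24 - 12) = 9*(-36) = -324)
(M + (-31 - 1*(-62)))*(-68) = (-324 + (-31 - 1*(-62)))*(-68) = (-324 + (-31 + 62))*(-68) = (-324 + 31)*(-68) = -293*(-68) = 19924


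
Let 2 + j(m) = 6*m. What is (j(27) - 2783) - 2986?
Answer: -5609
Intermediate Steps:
j(m) = -2 + 6*m
(j(27) - 2783) - 2986 = ((-2 + 6*27) - 2783) - 2986 = ((-2 + 162) - 2783) - 2986 = (160 - 2783) - 2986 = -2623 - 2986 = -5609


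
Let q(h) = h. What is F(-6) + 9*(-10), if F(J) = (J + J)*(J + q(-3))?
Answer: 18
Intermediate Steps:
F(J) = 2*J*(-3 + J) (F(J) = (J + J)*(J - 3) = (2*J)*(-3 + J) = 2*J*(-3 + J))
F(-6) + 9*(-10) = 2*(-6)*(-3 - 6) + 9*(-10) = 2*(-6)*(-9) - 90 = 108 - 90 = 18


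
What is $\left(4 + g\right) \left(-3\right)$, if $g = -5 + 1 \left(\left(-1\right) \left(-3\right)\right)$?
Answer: $-6$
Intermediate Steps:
$g = -2$ ($g = -5 + 1 \cdot 3 = -5 + 3 = -2$)
$\left(4 + g\right) \left(-3\right) = \left(4 - 2\right) \left(-3\right) = 2 \left(-3\right) = -6$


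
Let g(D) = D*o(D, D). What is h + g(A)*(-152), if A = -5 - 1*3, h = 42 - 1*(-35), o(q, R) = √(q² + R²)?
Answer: 77 + 9728*√2 ≈ 13834.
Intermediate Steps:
o(q, R) = √(R² + q²)
h = 77 (h = 42 + 35 = 77)
A = -8 (A = -5 - 3 = -8)
g(D) = D*√2*√(D²) (g(D) = D*√(D² + D²) = D*√(2*D²) = D*(√2*√(D²)) = D*√2*√(D²))
h + g(A)*(-152) = 77 - 8*√2*√((-8)²)*(-152) = 77 - 8*√2*√64*(-152) = 77 - 8*√2*8*(-152) = 77 - 64*√2*(-152) = 77 + 9728*√2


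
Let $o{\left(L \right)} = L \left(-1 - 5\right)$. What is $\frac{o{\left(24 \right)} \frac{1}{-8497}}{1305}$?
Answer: $\frac{16}{1232065} \approx 1.2986 \cdot 10^{-5}$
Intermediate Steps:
$o{\left(L \right)} = - 6 L$ ($o{\left(L \right)} = L \left(-6\right) = - 6 L$)
$\frac{o{\left(24 \right)} \frac{1}{-8497}}{1305} = \frac{\left(-6\right) 24 \frac{1}{-8497}}{1305} = \left(-144\right) \left(- \frac{1}{8497}\right) \frac{1}{1305} = \frac{144}{8497} \cdot \frac{1}{1305} = \frac{16}{1232065}$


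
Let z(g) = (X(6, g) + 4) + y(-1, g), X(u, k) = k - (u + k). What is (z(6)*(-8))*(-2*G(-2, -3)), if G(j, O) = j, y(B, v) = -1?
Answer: 96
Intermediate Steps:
X(u, k) = -u (X(u, k) = k - (k + u) = k + (-k - u) = -u)
z(g) = -3 (z(g) = (-1*6 + 4) - 1 = (-6 + 4) - 1 = -2 - 1 = -3)
(z(6)*(-8))*(-2*G(-2, -3)) = (-3*(-8))*(-2*(-2)) = 24*4 = 96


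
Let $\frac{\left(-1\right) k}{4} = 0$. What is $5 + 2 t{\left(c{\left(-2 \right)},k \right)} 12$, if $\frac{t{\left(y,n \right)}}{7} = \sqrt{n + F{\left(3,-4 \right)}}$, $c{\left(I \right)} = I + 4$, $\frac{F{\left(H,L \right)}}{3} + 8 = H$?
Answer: $5 + 168 i \sqrt{15} \approx 5.0 + 650.66 i$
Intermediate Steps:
$k = 0$ ($k = \left(-4\right) 0 = 0$)
$F{\left(H,L \right)} = -24 + 3 H$
$c{\left(I \right)} = 4 + I$
$t{\left(y,n \right)} = 7 \sqrt{-15 + n}$ ($t{\left(y,n \right)} = 7 \sqrt{n + \left(-24 + 3 \cdot 3\right)} = 7 \sqrt{n + \left(-24 + 9\right)} = 7 \sqrt{n - 15} = 7 \sqrt{-15 + n}$)
$5 + 2 t{\left(c{\left(-2 \right)},k \right)} 12 = 5 + 2 \cdot 7 \sqrt{-15 + 0} \cdot 12 = 5 + 2 \cdot 7 \sqrt{-15} \cdot 12 = 5 + 2 \cdot 7 i \sqrt{15} \cdot 12 = 5 + 14 i \sqrt{15} \cdot 12 = 5 + 168 i \sqrt{15}$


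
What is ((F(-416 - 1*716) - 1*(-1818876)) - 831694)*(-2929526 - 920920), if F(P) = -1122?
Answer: -3796770782760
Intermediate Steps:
((F(-416 - 1*716) - 1*(-1818876)) - 831694)*(-2929526 - 920920) = ((-1122 - 1*(-1818876)) - 831694)*(-2929526 - 920920) = ((-1122 + 1818876) - 831694)*(-3850446) = (1817754 - 831694)*(-3850446) = 986060*(-3850446) = -3796770782760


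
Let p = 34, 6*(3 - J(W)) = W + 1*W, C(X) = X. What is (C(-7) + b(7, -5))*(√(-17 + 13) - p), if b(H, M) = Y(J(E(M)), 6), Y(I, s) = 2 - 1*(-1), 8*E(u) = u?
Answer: 136 - 8*I ≈ 136.0 - 8.0*I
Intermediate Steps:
E(u) = u/8
J(W) = 3 - W/3 (J(W) = 3 - (W + 1*W)/6 = 3 - (W + W)/6 = 3 - W/3)
Y(I, s) = 3 (Y(I, s) = 2 + 1 = 3)
b(H, M) = 3
(C(-7) + b(7, -5))*(√(-17 + 13) - p) = (-7 + 3)*(√(-17 + 13) - 1*34) = -4*(√(-4) - 34) = -4*(2*I - 34) = -4*(-34 + 2*I) = 136 - 8*I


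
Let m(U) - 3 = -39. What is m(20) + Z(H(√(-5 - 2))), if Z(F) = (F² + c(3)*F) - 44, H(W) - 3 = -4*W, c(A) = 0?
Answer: -183 - 24*I*√7 ≈ -183.0 - 63.498*I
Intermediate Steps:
H(W) = 3 - 4*W
m(U) = -36 (m(U) = 3 - 39 = -36)
Z(F) = -44 + F² (Z(F) = (F² + 0*F) - 44 = (F² + 0) - 44 = F² - 44 = -44 + F²)
m(20) + Z(H(√(-5 - 2))) = -36 + (-44 + (3 - 4*√(-5 - 2))²) = -36 + (-44 + (3 - 4*I*√7)²) = -80 + (3 - 4*I*√7)²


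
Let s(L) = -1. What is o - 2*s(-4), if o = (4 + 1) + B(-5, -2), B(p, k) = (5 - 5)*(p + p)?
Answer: 7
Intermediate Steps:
B(p, k) = 0 (B(p, k) = 0*(2*p) = 0)
o = 5 (o = (4 + 1) + 0 = 5 + 0 = 5)
o - 2*s(-4) = 5 - 2*(-1) = 5 + 2 = 7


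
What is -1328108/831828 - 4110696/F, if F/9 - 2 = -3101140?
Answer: -467339217359/322451677533 ≈ -1.4493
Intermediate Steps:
F = -27910242 (F = 18 + 9*(-3101140) = 18 - 27910260 = -27910242)
-1328108/831828 - 4110696/F = -1328108/831828 - 4110696/(-27910242) = -1328108*1/831828 - 4110696*(-1/27910242) = -332027/207957 + 228372/1550569 = -467339217359/322451677533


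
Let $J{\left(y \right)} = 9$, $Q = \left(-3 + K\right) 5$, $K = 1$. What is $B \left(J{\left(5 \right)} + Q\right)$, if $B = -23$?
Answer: $23$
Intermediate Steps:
$Q = -10$ ($Q = \left(-3 + 1\right) 5 = \left(-2\right) 5 = -10$)
$B \left(J{\left(5 \right)} + Q\right) = - 23 \left(9 - 10\right) = \left(-23\right) \left(-1\right) = 23$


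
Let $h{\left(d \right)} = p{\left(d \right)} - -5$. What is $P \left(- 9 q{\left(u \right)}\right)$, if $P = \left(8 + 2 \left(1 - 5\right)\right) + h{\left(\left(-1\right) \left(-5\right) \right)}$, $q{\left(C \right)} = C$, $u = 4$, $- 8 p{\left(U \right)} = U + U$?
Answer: $-135$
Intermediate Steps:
$p{\left(U \right)} = - \frac{U}{4}$ ($p{\left(U \right)} = - \frac{U + U}{8} = - \frac{2 U}{8} = - \frac{U}{4}$)
$h{\left(d \right)} = 5 - \frac{d}{4}$ ($h{\left(d \right)} = - \frac{d}{4} - -5 = - \frac{d}{4} + 5 = 5 - \frac{d}{4}$)
$P = \frac{15}{4}$ ($P = \left(8 + 2 \left(1 - 5\right)\right) + \left(5 - \frac{\left(-1\right) \left(-5\right)}{4}\right) = \left(8 + 2 \left(-4\right)\right) + \left(5 - \frac{5}{4}\right) = \left(8 - 8\right) + \left(5 - \frac{5}{4}\right) = 0 + \frac{15}{4} = \frac{15}{4} \approx 3.75$)
$P \left(- 9 q{\left(u \right)}\right) = \frac{15 \left(\left(-9\right) 4\right)}{4} = \frac{15}{4} \left(-36\right) = -135$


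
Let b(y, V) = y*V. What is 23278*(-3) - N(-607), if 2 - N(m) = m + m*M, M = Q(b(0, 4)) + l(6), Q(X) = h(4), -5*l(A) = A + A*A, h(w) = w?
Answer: -338861/5 ≈ -67772.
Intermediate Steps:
b(y, V) = V*y
l(A) = -A/5 - A²/5 (l(A) = -(A + A*A)/5 = -(A + A²)/5 = -A/5 - A²/5)
Q(X) = 4
M = -22/5 (M = 4 - ⅕*6*(1 + 6) = 4 - ⅕*6*7 = 4 - 42/5 = -22/5 ≈ -4.4000)
N(m) = 2 + 17*m/5 (N(m) = 2 - (m + m*(-22/5)) = 2 - (m - 22*m/5) = 2 - (-17)*m/5 = 2 + 17*m/5)
23278*(-3) - N(-607) = 23278*(-3) - (2 + (17/5)*(-607)) = -69834 - (2 - 10319/5) = -69834 - 1*(-10309/5) = -69834 + 10309/5 = -338861/5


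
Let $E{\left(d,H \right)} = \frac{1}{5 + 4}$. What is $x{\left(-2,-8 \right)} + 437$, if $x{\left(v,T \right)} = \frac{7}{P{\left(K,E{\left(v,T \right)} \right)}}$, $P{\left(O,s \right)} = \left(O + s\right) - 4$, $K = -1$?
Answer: $\frac{19165}{44} \approx 435.57$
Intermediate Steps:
$E{\left(d,H \right)} = \frac{1}{9}$
$P{\left(O,s \right)} = -4 + O + s$
$x{\left(v,T \right)} = - \frac{63}{44}$ ($x{\left(v,T \right)} = \frac{7}{-4 - 1 + \frac{1}{9}} = \frac{7}{- \frac{44}{9}} = 7 \left(- \frac{9}{44}\right) = - \frac{63}{44}$)
$x{\left(-2,-8 \right)} + 437 = - \frac{63}{44} + 437 = \frac{19165}{44}$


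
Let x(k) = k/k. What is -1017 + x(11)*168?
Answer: -849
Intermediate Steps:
x(k) = 1
-1017 + x(11)*168 = -1017 + 1*168 = -1017 + 168 = -849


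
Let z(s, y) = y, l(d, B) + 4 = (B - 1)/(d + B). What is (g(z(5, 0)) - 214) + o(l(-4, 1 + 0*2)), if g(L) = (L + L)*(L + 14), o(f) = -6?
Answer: -220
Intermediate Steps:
l(d, B) = -4 + (-1 + B)/(B + d) (l(d, B) = -4 + (B - 1)/(d + B) = -4 + (-1 + B)/(B + d))
g(L) = 2*L*(14 + L) (g(L) = (2*L)*(14 + L) = 2*L*(14 + L))
(g(z(5, 0)) - 214) + o(l(-4, 1 + 0*2)) = (2*0*(14 + 0) - 214) - 6 = (2*0*14 - 214) - 6 = (0 - 214) - 6 = -214 - 6 = -220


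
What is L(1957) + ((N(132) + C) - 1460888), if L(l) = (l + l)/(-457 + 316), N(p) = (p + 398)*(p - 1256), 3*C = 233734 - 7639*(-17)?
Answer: -272896583/141 ≈ -1.9354e+6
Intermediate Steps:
C = 121199 (C = (233734 - 7639*(-17))/3 = (233734 + 129863)/3 = (⅓)*363597 = 121199)
N(p) = (-1256 + p)*(398 + p) (N(p) = (398 + p)*(-1256 + p) = (-1256 + p)*(398 + p))
L(l) = -2*l/141 (L(l) = (2*l)/(-141) = (2*l)*(-1/141) = -2*l/141)
L(1957) + ((N(132) + C) - 1460888) = -2/141*1957 + (((-499888 + 132² - 858*132) + 121199) - 1460888) = -3914/141 + (((-499888 + 17424 - 113256) + 121199) - 1460888) = -3914/141 + ((-595720 + 121199) - 1460888) = -3914/141 + (-474521 - 1460888) = -3914/141 - 1935409 = -272896583/141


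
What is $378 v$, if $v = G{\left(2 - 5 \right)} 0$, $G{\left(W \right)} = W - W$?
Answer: $0$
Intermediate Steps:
$G{\left(W \right)} = 0$
$v = 0$ ($v = 0 \cdot 0 = 0$)
$378 v = 378 \cdot 0 = 0$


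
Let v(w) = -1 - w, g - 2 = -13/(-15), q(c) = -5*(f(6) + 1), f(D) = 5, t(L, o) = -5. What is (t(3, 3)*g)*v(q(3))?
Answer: -1247/3 ≈ -415.67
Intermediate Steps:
q(c) = -30 (q(c) = -5*(5 + 1) = -5*6 = -30)
g = 43/15 (g = 2 - 13/(-15) = 2 - 13*(-1/15) = 2 + 13/15 = 43/15 ≈ 2.8667)
(t(3, 3)*g)*v(q(3)) = (-5*43/15)*(-1 - 1*(-30)) = -43*(-1 + 30)/3 = -43/3*29 = -1247/3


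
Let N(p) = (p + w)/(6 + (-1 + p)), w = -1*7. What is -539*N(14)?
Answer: -3773/19 ≈ -198.58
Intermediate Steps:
w = -7
N(p) = (-7 + p)/(5 + p) (N(p) = (p - 7)/(6 + (-1 + p)) = (-7 + p)/(5 + p))
-539*N(14) = -539*(-7 + 14)/(5 + 14) = -539*7/19 = -3773/19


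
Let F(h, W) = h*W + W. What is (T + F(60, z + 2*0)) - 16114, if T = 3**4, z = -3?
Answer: -16216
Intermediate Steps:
T = 81
F(h, W) = W + W*h (F(h, W) = W*h + W = W + W*h)
(T + F(60, z + 2*0)) - 16114 = (81 + (-3 + 2*0)*(1 + 60)) - 16114 = (81 + (-3 + 0)*61) - 16114 = (81 - 3*61) - 16114 = (81 - 183) - 16114 = -102 - 16114 = -16216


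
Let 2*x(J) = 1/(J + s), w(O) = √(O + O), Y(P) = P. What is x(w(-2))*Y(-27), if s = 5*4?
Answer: -135/202 + 27*I/404 ≈ -0.66832 + 0.066832*I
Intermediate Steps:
w(O) = √2*√O (w(O) = √(2*O) = √2*√O)
s = 20
x(J) = 1/(2*(20 + J)) (x(J) = 1/(2*(J + 20)) = 1/(2*(20 + J)))
x(w(-2))*Y(-27) = (1/(2*(20 + √2*√(-2))))*(-27) = (1/(2*(20 + √2*(I*√2))))*(-27) = (1/(2*(20 + 2*I)))*(-27) = (((20 - 2*I)/404)/2)*(-27) = ((20 - 2*I)/808)*(-27) = -27*(20 - 2*I)/808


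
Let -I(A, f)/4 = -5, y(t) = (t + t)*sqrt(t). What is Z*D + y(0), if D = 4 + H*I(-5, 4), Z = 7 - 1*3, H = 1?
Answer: 96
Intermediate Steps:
y(t) = 2*t**(3/2) (y(t) = (2*t)*sqrt(t) = 2*t**(3/2))
I(A, f) = 20 (I(A, f) = -4*(-5) = 20)
Z = 4 (Z = 7 - 3 = 4)
D = 24 (D = 4 + 1*20 = 4 + 20 = 24)
Z*D + y(0) = 4*24 + 2*0**(3/2) = 96 + 2*0 = 96 + 0 = 96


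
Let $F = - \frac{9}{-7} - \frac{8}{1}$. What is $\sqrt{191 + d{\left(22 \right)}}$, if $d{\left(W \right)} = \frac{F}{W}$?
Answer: $\frac{3 \sqrt{502502}}{154} \approx 13.809$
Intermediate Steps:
$F = - \frac{47}{7}$ ($F = \left(-9\right) \left(- \frac{1}{7}\right) - 8 = \frac{9}{7} - 8 = - \frac{47}{7} \approx -6.7143$)
$d{\left(W \right)} = - \frac{47}{7 W}$
$\sqrt{191 + d{\left(22 \right)}} = \sqrt{191 - \frac{47}{7 \cdot 22}} = \sqrt{191 - \frac{47}{154}} = \sqrt{\frac{29367}{154}} = \frac{3 \sqrt{502502}}{154}$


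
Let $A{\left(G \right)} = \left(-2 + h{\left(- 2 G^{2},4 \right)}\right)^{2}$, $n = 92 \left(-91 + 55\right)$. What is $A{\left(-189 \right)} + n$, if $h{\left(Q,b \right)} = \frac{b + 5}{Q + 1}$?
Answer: $- \frac{16883422347191}{5103816481} \approx -3308.0$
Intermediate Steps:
$h{\left(Q,b \right)} = \frac{5 + b}{1 + Q}$
$n = -3312$ ($n = 92 \left(-36\right) = -3312$)
$A{\left(G \right)} = \left(-2 + \frac{9}{1 - 2 G^{2}}\right)^{2}$ ($A{\left(G \right)} = \left(-2 + \frac{5 + 4}{1 - 2 G^{2}}\right)^{2} = \left(-2 + \frac{1}{1 - 2 G^{2}} \cdot 9\right)^{2} = \left(-2 + \frac{9}{1 - 2 G^{2}}\right)^{2}$)
$A{\left(-189 \right)} + n = \frac{\left(7 + 4 \left(-189\right)^{2}\right)^{2}}{\left(-1 + 2 \left(-189\right)^{2}\right)^{2}} - 3312 = \frac{\left(7 + 4 \cdot 35721\right)^{2}}{\left(-1 + 2 \cdot 35721\right)^{2}} - 3312 = \frac{\left(7 + 142884\right)^{2}}{\left(-1 + 71442\right)^{2}} - 3312 = \frac{142891^{2}}{5103816481} - 3312 = \frac{1}{5103816481} \cdot 20417837881 - 3312 = \frac{20417837881}{5103816481} - 3312 = - \frac{16883422347191}{5103816481}$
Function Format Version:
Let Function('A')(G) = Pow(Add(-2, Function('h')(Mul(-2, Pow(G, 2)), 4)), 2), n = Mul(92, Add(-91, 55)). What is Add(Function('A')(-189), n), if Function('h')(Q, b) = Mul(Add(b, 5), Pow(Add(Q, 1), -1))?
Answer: Rational(-16883422347191, 5103816481) ≈ -3308.0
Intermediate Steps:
Function('h')(Q, b) = Mul(Pow(Add(1, Q), -1), Add(5, b)) (Function('h')(Q, b) = Mul(Add(5, b), Pow(Add(1, Q), -1)) = Mul(Pow(Add(1, Q), -1), Add(5, b)))
n = -3312 (n = Mul(92, -36) = -3312)
Function('A')(G) = Pow(Add(-2, Mul(9, Pow(Add(1, Mul(-2, Pow(G, 2))), -1))), 2) (Function('A')(G) = Pow(Add(-2, Mul(Pow(Add(1, Mul(-2, Pow(G, 2))), -1), Add(5, 4))), 2) = Pow(Add(-2, Mul(Pow(Add(1, Mul(-2, Pow(G, 2))), -1), 9)), 2) = Pow(Add(-2, Mul(9, Pow(Add(1, Mul(-2, Pow(G, 2))), -1))), 2))
Add(Function('A')(-189), n) = Add(Mul(Pow(Add(-1, Mul(2, Pow(-189, 2))), -2), Pow(Add(7, Mul(4, Pow(-189, 2))), 2)), -3312) = Add(Mul(Pow(Add(-1, Mul(2, 35721)), -2), Pow(Add(7, Mul(4, 35721)), 2)), -3312) = Add(Mul(Pow(Add(-1, 71442), -2), Pow(Add(7, 142884), 2)), -3312) = Add(Mul(Pow(71441, -2), Pow(142891, 2)), -3312) = Add(Mul(Rational(1, 5103816481), 20417837881), -3312) = Add(Rational(20417837881, 5103816481), -3312) = Rational(-16883422347191, 5103816481)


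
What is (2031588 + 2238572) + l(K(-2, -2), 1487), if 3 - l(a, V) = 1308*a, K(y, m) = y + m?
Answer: 4275395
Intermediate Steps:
K(y, m) = m + y
l(a, V) = 3 - 1308*a
(2031588 + 2238572) + l(K(-2, -2), 1487) = (2031588 + 2238572) + (3 - 1308*(-2 - 2)) = 4270160 + (3 - 1308*(-4)) = 4270160 + (3 + 5232) = 4270160 + 5235 = 4275395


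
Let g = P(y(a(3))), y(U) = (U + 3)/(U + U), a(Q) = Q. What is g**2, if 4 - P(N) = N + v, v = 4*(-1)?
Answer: 49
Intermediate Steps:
v = -4
y(U) = (3 + U)/(2*U) (y(U) = (3 + U)/((2*U)) = (3 + U)*(1/(2*U)) = (3 + U)/(2*U))
P(N) = 8 - N (P(N) = 4 - (N - 4) = 4 - (-4 + N) = 4 + (4 - N) = 8 - N)
g = 7 (g = 8 - (3 + 3)/(2*3) = 8 - 6/(2*3) = 8 - 1*1 = 8 - 1 = 7)
g**2 = 7**2 = 49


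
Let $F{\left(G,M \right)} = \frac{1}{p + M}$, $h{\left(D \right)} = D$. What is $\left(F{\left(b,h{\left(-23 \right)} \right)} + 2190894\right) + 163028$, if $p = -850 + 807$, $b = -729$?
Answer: $\frac{155358851}{66} \approx 2.3539 \cdot 10^{6}$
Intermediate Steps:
$p = -43$
$F{\left(G,M \right)} = \frac{1}{-43 + M}$
$\left(F{\left(b,h{\left(-23 \right)} \right)} + 2190894\right) + 163028 = \left(\frac{1}{-43 - 23} + 2190894\right) + 163028 = \left(\frac{1}{-66} + 2190894\right) + 163028 = \left(- \frac{1}{66} + 2190894\right) + 163028 = \frac{144599003}{66} + 163028 = \frac{155358851}{66}$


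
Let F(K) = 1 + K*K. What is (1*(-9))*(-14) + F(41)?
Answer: 1808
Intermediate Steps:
F(K) = 1 + K²
(1*(-9))*(-14) + F(41) = (1*(-9))*(-14) + (1 + 41²) = -9*(-14) + (1 + 1681) = 126 + 1682 = 1808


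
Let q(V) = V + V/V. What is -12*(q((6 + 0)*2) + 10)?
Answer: -276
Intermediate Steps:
q(V) = 1 + V (q(V) = V + 1 = 1 + V)
-12*(q((6 + 0)*2) + 10) = -12*((1 + (6 + 0)*2) + 10) = -12*((1 + 6*2) + 10) = -12*((1 + 12) + 10) = -12*(13 + 10) = -12*23 = -276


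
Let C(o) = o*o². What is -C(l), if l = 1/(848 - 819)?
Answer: -1/24389 ≈ -4.1002e-5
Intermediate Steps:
l = 1/29 ≈ 0.034483
C(o) = o³
-C(l) = -(1/29)³ = -1*1/24389 = -1/24389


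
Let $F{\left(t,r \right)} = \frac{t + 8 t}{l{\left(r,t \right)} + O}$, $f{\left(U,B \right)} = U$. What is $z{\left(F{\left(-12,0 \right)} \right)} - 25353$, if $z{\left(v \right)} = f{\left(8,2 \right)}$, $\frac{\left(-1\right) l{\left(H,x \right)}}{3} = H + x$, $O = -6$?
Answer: $-25345$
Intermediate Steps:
$l{\left(H,x \right)} = - 3 H - 3 x$ ($l{\left(H,x \right)} = - 3 \left(H + x\right) = - 3 H - 3 x$)
$F{\left(t,r \right)} = \frac{9 t}{-6 - 3 r - 3 t}$ ($F{\left(t,r \right)} = \frac{t + 8 t}{\left(- 3 r - 3 t\right) - 6} = \frac{9 t}{-6 - 3 r - 3 t}$)
$z{\left(v \right)} = 8$
$z{\left(F{\left(-12,0 \right)} \right)} - 25353 = 8 - 25353 = -25345$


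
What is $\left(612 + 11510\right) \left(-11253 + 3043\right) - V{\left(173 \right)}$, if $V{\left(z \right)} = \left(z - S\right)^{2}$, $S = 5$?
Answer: $-99549844$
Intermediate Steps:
$V{\left(z \right)} = \left(-5 + z\right)^{2}$ ($V{\left(z \right)} = \left(z - 5\right)^{2} = \left(-5 + z\right)^{2}$)
$\left(612 + 11510\right) \left(-11253 + 3043\right) - V{\left(173 \right)} = \left(612 + 11510\right) \left(-11253 + 3043\right) - \left(-5 + 173\right)^{2} = 12122 \left(-8210\right) - 168^{2} = -99521620 - 28224 = -99549844$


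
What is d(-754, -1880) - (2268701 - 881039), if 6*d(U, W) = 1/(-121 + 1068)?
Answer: -7884695483/5682 ≈ -1.3877e+6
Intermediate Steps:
d(U, W) = 1/5682 (d(U, W) = 1/(6*(-121 + 1068)) = (⅙)/947 = (⅙)*(1/947) = 1/5682)
d(-754, -1880) - (2268701 - 881039) = 1/5682 - (2268701 - 881039) = 1/5682 - 1*1387662 = 1/5682 - 1387662 = -7884695483/5682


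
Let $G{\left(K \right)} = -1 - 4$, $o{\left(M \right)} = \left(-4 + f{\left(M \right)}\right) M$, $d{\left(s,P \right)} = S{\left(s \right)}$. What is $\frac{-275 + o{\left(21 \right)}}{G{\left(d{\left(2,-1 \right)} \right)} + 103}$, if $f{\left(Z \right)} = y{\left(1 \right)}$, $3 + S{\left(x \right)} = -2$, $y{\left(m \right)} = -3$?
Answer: $- \frac{211}{49} \approx -4.3061$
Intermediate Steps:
$S{\left(x \right)} = -5$ ($S{\left(x \right)} = -3 - 2 = -5$)
$f{\left(Z \right)} = -3$
$d{\left(s,P \right)} = -5$
$o{\left(M \right)} = - 7 M$ ($o{\left(M \right)} = \left(-4 - 3\right) M = - 7 M$)
$G{\left(K \right)} = -5$
$\frac{-275 + o{\left(21 \right)}}{G{\left(d{\left(2,-1 \right)} \right)} + 103} = \frac{-275 - 147}{-5 + 103} = \frac{-275 - 147}{98} = \left(-422\right) \frac{1}{98} = - \frac{211}{49}$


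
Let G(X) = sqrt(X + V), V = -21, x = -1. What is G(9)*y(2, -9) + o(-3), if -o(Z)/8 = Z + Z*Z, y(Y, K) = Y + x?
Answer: -48 + 2*I*sqrt(3) ≈ -48.0 + 3.4641*I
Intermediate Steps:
y(Y, K) = -1 + Y (y(Y, K) = Y - 1 = -1 + Y)
o(Z) = -8*Z - 8*Z**2 (o(Z) = -8*(Z + Z*Z) = -8*(Z + Z**2) = -8*Z - 8*Z**2)
G(X) = sqrt(-21 + X) (G(X) = sqrt(X - 21) = sqrt(-21 + X))
G(9)*y(2, -9) + o(-3) = sqrt(-21 + 9)*(-1 + 2) - 8*(-3)*(1 - 3) = sqrt(-12)*1 - 8*(-3)*(-2) = (2*I*sqrt(3))*1 - 48 = 2*I*sqrt(3) - 48 = -48 + 2*I*sqrt(3)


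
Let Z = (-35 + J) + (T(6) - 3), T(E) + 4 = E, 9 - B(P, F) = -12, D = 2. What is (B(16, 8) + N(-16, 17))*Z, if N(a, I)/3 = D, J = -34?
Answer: -1890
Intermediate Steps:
B(P, F) = 21 (B(P, F) = 9 - 1*(-12) = 9 + 12 = 21)
N(a, I) = 6 (N(a, I) = 3*2 = 6)
T(E) = -4 + E
Z = -70 (Z = (-35 - 34) + ((-4 + 6) - 3) = -69 + (2 - 3) = -69 - 1 = -70)
(B(16, 8) + N(-16, 17))*Z = (21 + 6)*(-70) = 27*(-70) = -1890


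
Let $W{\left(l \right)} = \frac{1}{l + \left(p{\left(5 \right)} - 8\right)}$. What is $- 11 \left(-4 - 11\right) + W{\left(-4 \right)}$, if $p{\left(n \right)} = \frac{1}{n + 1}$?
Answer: $\frac{11709}{71} \approx 164.92$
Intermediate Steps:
$p{\left(n \right)} = \frac{1}{1 + n}$
$W{\left(l \right)} = \frac{1}{- \frac{47}{6} + l}$ ($W{\left(l \right)} = \frac{1}{l - \left(8 - \frac{1}{1 + 5}\right)} = \frac{1}{l - \left(8 - \frac{1}{6}\right)} = \frac{1}{l + \left(\frac{1}{6} - 8\right)} = \frac{1}{l - \frac{47}{6}} = \frac{1}{- \frac{47}{6} + l}$)
$- 11 \left(-4 - 11\right) + W{\left(-4 \right)} = - 11 \left(-4 - 11\right) + \frac{6}{-47 + 6 \left(-4\right)} = \left(-11\right) \left(-15\right) + \frac{6}{-47 - 24} = 165 + \frac{6}{-71} = 165 + 6 \left(- \frac{1}{71}\right) = 165 - \frac{6}{71} = \frac{11709}{71}$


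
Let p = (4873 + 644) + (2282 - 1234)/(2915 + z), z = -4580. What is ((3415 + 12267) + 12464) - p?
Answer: 37678333/1665 ≈ 22630.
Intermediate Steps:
p = 9184757/1665 (p = (4873 + 644) + (2282 - 1234)/(2915 - 4580) = 5517 + 1048/(-1665) = 5517 + 1048*(-1/1665) = 5517 - 1048/1665 = 9184757/1665 ≈ 5516.4)
((3415 + 12267) + 12464) - p = ((3415 + 12267) + 12464) - 1*9184757/1665 = (15682 + 12464) - 9184757/1665 = 28146 - 9184757/1665 = 37678333/1665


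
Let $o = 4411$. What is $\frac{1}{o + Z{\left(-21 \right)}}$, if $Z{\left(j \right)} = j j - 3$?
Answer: $\frac{1}{4849} \approx 0.00020623$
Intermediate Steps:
$Z{\left(j \right)} = -3 + j^{2}$ ($Z{\left(j \right)} = j^{2} - 3 = -3 + j^{2}$)
$\frac{1}{o + Z{\left(-21 \right)}} = \frac{1}{4411 - \left(3 - \left(-21\right)^{2}\right)} = \frac{1}{4411 + \left(-3 + 441\right)} = \frac{1}{4411 + 438} = \frac{1}{4849}$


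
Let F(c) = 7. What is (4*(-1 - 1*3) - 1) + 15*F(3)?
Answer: 88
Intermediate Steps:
(4*(-1 - 1*3) - 1) + 15*F(3) = (4*(-1 - 1*3) - 1) + 15*7 = (4*(-1 - 3) - 1) + 105 = (4*(-4) - 1) + 105 = (-16 - 1) + 105 = -17 + 105 = 88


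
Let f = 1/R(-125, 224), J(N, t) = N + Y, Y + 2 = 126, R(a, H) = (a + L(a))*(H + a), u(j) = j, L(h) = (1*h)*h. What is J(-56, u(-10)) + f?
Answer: 104346001/1534500 ≈ 68.000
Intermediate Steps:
L(h) = h**2 (L(h) = h*h = h**2)
R(a, H) = (H + a)*(a + a**2) (R(a, H) = (a + a**2)*(H + a) = (H + a)*(a + a**2))
Y = 124 (Y = -2 + 126 = 124)
J(N, t) = 124 + N (J(N, t) = N + 124 = 124 + N)
f = 1/1534500 (f = 1/(-125*(224 - 125 + (-125)**2 + 224*(-125))) = 1/(-125*(224 - 125 + 15625 - 28000)) = 1/(-125*(-12276)) = 1/1534500 ≈ 6.5168e-7)
J(-56, u(-10)) + f = (124 - 56) + 1/1534500 = 68 + 1/1534500 = 104346001/1534500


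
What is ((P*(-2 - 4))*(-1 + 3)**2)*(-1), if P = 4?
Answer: 96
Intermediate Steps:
((P*(-2 - 4))*(-1 + 3)**2)*(-1) = ((4*(-2 - 4))*(-1 + 3)**2)*(-1) = ((4*(-6))*2**2)*(-1) = -24*4*(-1) = -96*(-1) = 96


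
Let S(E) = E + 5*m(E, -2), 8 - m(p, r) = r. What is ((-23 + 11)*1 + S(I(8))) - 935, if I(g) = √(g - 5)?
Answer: -897 + √3 ≈ -895.27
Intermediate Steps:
I(g) = √(-5 + g)
m(p, r) = 8 - r
S(E) = 50 + E (S(E) = E + 5*(8 - 1*(-2)) = E + 5*(8 + 2) = E + 5*10 = E + 50 = 50 + E)
((-23 + 11)*1 + S(I(8))) - 935 = ((-23 + 11)*1 + (50 + √(-5 + 8))) - 935 = (-12*1 + (50 + √3)) - 935 = (-12 + (50 + √3)) - 935 = (38 + √3) - 935 = -897 + √3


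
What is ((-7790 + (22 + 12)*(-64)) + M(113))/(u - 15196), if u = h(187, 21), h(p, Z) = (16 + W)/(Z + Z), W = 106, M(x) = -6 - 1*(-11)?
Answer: 209181/319055 ≈ 0.65563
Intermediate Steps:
M(x) = 5 (M(x) = -6 + 11 = 5)
h(p, Z) = 61/Z (h(p, Z) = (16 + 106)/(Z + Z) = 122/((2*Z)) = 122*(1/(2*Z)) = 61/Z)
u = 61/21 ≈ 2.9048
((-7790 + (22 + 12)*(-64)) + M(113))/(u - 15196) = ((-7790 + (22 + 12)*(-64)) + 5)/(61/21 - 15196) = ((-7790 + 34*(-64)) + 5)/(-319055/21) = ((-7790 - 2176) + 5)*(-21/319055) = (-9966 + 5)*(-21/319055) = -9961*(-21/319055) = 209181/319055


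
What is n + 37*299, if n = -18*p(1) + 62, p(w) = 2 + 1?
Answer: 11071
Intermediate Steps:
p(w) = 3
n = 8 (n = -18*3 + 62 = -54 + 62 = 8)
n + 37*299 = 8 + 37*299 = 8 + 11063 = 11071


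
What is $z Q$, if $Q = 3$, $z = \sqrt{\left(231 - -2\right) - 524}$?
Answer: $3 i \sqrt{291} \approx 51.176 i$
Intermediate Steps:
$z = i \sqrt{291}$ ($z = \sqrt{\left(231 + 2\right) - 524} = \sqrt{233 - 524} = \sqrt{-291} = i \sqrt{291} \approx 17.059 i$)
$z Q = i \sqrt{291} \cdot 3 = 3 i \sqrt{291}$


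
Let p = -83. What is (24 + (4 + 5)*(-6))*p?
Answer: 2490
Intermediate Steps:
(24 + (4 + 5)*(-6))*p = (24 + (4 + 5)*(-6))*(-83) = (24 + 9*(-6))*(-83) = (24 - 54)*(-83) = -30*(-83) = 2490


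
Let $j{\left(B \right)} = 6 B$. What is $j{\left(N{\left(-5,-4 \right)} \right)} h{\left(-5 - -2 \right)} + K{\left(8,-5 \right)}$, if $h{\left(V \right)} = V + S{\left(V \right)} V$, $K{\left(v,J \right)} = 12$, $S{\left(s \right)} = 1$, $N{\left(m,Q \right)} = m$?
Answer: $192$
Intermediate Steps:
$h{\left(V \right)} = 2 V$ ($h{\left(V \right)} = V + 1 V = V + V = 2 V$)
$j{\left(N{\left(-5,-4 \right)} \right)} h{\left(-5 - -2 \right)} + K{\left(8,-5 \right)} = 6 \left(-5\right) 2 \left(-5 - -2\right) + 12 = - 30 \cdot 2 \left(-5 + 2\right) + 12 = - 30 \cdot 2 \left(-3\right) + 12 = \left(-30\right) \left(-6\right) + 12 = 180 + 12 = 192$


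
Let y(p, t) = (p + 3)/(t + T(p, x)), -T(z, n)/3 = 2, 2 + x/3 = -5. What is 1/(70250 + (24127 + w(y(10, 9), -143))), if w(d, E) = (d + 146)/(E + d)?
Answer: 416/39260381 ≈ 1.0596e-5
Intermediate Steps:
x = -21 (x = -6 + 3*(-5) = -6 - 15 = -21)
T(z, n) = -6 (T(z, n) = -3*2 = -6)
y(p, t) = (3 + p)/(-6 + t) (y(p, t) = (p + 3)/(t - 6) = (3 + p)/(-6 + t))
w(d, E) = (146 + d)/(E + d)
1/(70250 + (24127 + w(y(10, 9), -143))) = 1/(70250 + (24127 + (146 + (3 + 10)/(-6 + 9))/(-143 + (3 + 10)/(-6 + 9)))) = 1/(70250 + (24127 + (146 + 13/3)/(-143 + 13/3))) = 1/(70250 + (24127 + (451/3)/(-416/3))) = 1/(70250 + (24127 - 3/416*451/3)) = 1/(70250 + (24127 - 451/416)) = 1/(70250 + 10036381/416) = 1/(39260381/416) = 416/39260381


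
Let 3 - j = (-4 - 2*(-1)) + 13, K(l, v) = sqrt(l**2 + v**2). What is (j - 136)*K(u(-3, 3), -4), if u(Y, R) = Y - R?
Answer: -288*sqrt(13) ≈ -1038.4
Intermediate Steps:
j = -8 (j = 3 - ((-4 - 2*(-1)) + 13) = 3 - ((-4 + 2) + 13) = 3 - (-2 + 13) = 3 - 1*11 = 3 - 11 = -8)
(j - 136)*K(u(-3, 3), -4) = (-8 - 136)*sqrt((-3 - 1*3)**2 + (-4)**2) = -144*sqrt((-3 - 3)**2 + 16) = -144*sqrt((-6)**2 + 16) = -144*sqrt(36 + 16) = -288*sqrt(13)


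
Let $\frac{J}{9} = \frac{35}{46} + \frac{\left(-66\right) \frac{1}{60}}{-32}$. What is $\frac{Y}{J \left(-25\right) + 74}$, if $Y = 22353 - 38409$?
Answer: $\frac{23634432}{154457} \approx 153.02$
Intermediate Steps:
$J = \frac{52677}{7360}$ ($J = 9 \left(\frac{35}{46} + \frac{\left(-66\right) \frac{1}{60}}{-32}\right) = 9 \left(35 \cdot \frac{1}{46} + \left(-66\right) \frac{1}{60} \left(- \frac{1}{32}\right)\right) = 9 \left(\frac{35}{46} - - \frac{11}{320}\right) = 9 \left(\frac{35}{46} + \frac{11}{320}\right) = 9 \cdot \frac{5853}{7360} = \frac{52677}{7360} \approx 7.1572$)
$Y = -16056$ ($Y = 22353 - 38409 = -16056$)
$\frac{Y}{J \left(-25\right) + 74} = - \frac{16056}{\frac{52677}{7360} \left(-25\right) + 74} = - \frac{16056}{- \frac{263385}{1472} + 74} = - \frac{16056}{- \frac{154457}{1472}} = \left(-16056\right) \left(- \frac{1472}{154457}\right) = \frac{23634432}{154457}$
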